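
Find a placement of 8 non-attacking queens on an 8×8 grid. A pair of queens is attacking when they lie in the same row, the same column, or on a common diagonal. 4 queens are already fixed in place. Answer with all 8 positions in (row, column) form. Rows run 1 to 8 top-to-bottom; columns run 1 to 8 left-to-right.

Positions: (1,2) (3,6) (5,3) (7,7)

Row 2: attacked by (1,2)→{1,2,3}; (3,6)→{5,6,7}; (5,3)→{3,6}; (7,7)→{2,7}. Safe: 4, 8. Place at column 8.
Row 4: attacked by (1,2)→{2,5}; (2,8)→{6,8}; (3,6)→{5,6,7}; (5,3)→{2,3,4}; (7,7)→{4,7}. Safe: 1. Place at column 1.
Row 6: attacked by (1,2)→{2,7}; (2,8)→{4,8}; (3,6)→{3,6}; (4,1)→{1,3}; (5,3)→{2,3,4}; (7,7)→{6,7,8}. Safe: 5. Place at column 5.
Row 8: attacked by (1,2)→{2}; (2,8)→{2,8}; (3,6)→{1,6}; (4,1)→{1,5}; (5,3)→{3,6}; (6,5)→{3,5,7}; (7,7)→{6,7,8}. Safe: 4. Place at column 4.
Columns [2, 8, 6, 1, 3, 5, 7, 4], r−c [-1, -6, -3, 3, 2, 1, 0, 4], r+c [3, 10, 9, 5, 8, 11, 14, 12] are all distinct, so no two queens attack.

(1,2) (2,8) (3,6) (4,1) (5,3) (6,5) (7,7) (8,4)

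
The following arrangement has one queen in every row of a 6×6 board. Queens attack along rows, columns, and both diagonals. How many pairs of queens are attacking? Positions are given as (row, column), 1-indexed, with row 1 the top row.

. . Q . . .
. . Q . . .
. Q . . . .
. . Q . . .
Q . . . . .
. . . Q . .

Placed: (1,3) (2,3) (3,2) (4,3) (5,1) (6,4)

5

Same column: (1,3)–(2,3) (column 3); (1,3)–(4,3) (column 3); (2,3)–(4,3) (column 3).
Same diagonal: (2,3)–(3,2) (|2−3| = |3−2| = 1); (3,2)–(4,3) (|3−4| = |2−3| = 1).
Total attacking pairs: 5.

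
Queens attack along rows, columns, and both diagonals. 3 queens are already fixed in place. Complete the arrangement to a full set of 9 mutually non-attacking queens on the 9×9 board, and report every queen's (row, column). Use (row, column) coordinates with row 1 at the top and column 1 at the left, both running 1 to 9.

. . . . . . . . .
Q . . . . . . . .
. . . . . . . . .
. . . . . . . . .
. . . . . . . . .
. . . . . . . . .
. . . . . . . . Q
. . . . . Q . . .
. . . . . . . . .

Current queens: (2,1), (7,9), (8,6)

Row 1: attacked by (2,1)→{1,2}; (7,9)→{3,9}; (8,6)→{6}. Safe: 4, 5, 7, 8. Place at column 7.
Row 3: attacked by (1,7)→{5,7,9}; (2,1)→{1,2}; (7,9)→{5,9}; (8,6)→{1,6}. Safe: 3, 4, 8. Place at column 4.
Row 4: attacked by (1,7)→{4,7}; (2,1)→{1,3}; (3,4)→{3,4,5}; (7,9)→{6,9}; (8,6)→{2,6}. Safe: 8. Place at column 8.
Row 5: attacked by (1,7)→{3,7}; (2,1)→{1,4}; (3,4)→{2,4,6}; (4,8)→{7,8,9}; (7,9)→{7,9}; (8,6)→{3,6,9}. Safe: 5. Place at column 5.
Row 6: attacked by (1,7)→{2,7}; (2,1)→{1,5}; (3,4)→{1,4,7}; (4,8)→{6,8}; (5,5)→{4,5,6}; (7,9)→{8,9}; (8,6)→{4,6,8}. Safe: 3. Place at column 3.
Row 9: attacked by (1,7)→{7}; (2,1)→{1,8}; (3,4)→{4}; (4,8)→{3,8}; (5,5)→{1,5,9}; (6,3)→{3,6}; (7,9)→{7,9}; (8,6)→{5,6,7}. Safe: 2. Place at column 2.
Columns [7, 1, 4, 8, 5, 3, 9, 6, 2], r−c [-6, 1, -1, -4, 0, 3, -2, 2, 7], r+c [8, 3, 7, 12, 10, 9, 16, 14, 11] are all distinct, so no two queens attack.

(1,7) (2,1) (3,4) (4,8) (5,5) (6,3) (7,9) (8,6) (9,2)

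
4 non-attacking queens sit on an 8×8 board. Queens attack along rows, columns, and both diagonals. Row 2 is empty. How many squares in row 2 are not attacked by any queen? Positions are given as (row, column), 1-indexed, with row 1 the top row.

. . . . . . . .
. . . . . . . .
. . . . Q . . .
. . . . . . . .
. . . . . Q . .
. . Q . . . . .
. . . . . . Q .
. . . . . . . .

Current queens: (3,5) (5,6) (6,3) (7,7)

(3,5) attacks row 2 at column 5 and diagonals 4, 6.
(5,6) attacks row 2 at column 6 and diagonals 3.
(6,3) attacks row 2 at column 3 and diagonals 7.
(7,7) attacks row 2 at column 7 and diagonals 2.
Attacked columns: {2, 3, 4, 5, 6, 7}. Safe: {1, 8}.

2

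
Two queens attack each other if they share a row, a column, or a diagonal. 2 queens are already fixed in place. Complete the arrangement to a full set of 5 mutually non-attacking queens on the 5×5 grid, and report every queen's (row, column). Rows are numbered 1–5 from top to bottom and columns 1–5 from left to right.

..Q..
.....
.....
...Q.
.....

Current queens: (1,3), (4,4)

(1,3) (2,5) (3,2) (4,4) (5,1)

Row 2: attacked by (1,3)→{2,3,4}; (4,4)→{2,4}. Safe: 1, 5. Place at column 5.
Row 3: attacked by (1,3)→{1,3,5}; (2,5)→{4,5}; (4,4)→{3,4,5}. Safe: 2. Place at column 2.
Row 5: attacked by (1,3)→{3}; (2,5)→{2,5}; (3,2)→{2,4}; (4,4)→{3,4,5}. Safe: 1. Place at column 1.
Columns [3, 5, 2, 4, 1], r−c [-2, -3, 1, 0, 4], r+c [4, 7, 5, 8, 6] are all distinct, so no two queens attack.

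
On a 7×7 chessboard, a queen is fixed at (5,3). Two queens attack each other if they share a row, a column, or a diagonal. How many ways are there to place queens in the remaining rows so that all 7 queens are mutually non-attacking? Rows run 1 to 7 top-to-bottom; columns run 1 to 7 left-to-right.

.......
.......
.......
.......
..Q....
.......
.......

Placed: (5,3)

Branch on row 1: col 1 → 1; col 2 → 1; col 4 → 1; col 5 → 2; col 6 → 1.
Sum: 1 + 1 + 1 + 2 + 1 = 6.

6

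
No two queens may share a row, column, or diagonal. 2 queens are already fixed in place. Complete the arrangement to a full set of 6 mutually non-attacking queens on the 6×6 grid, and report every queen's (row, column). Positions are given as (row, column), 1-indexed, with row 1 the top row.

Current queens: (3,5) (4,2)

Row 1: attacked by (3,5)→{3,5}; (4,2)→{2,5}. Safe: 1, 4, 6. Place at column 4.
Row 2: attacked by (1,4)→{3,4,5}; (3,5)→{4,5,6}; (4,2)→{2,4}. Safe: 1. Place at column 1.
Row 5: attacked by (1,4)→{4}; (2,1)→{1,4}; (3,5)→{3,5}; (4,2)→{1,2,3}. Safe: 6. Place at column 6.
Row 6: attacked by (1,4)→{4}; (2,1)→{1,5}; (3,5)→{2,5}; (4,2)→{2,4}; (5,6)→{5,6}. Safe: 3. Place at column 3.
Columns [4, 1, 5, 2, 6, 3], r−c [-3, 1, -2, 2, -1, 3], r+c [5, 3, 8, 6, 11, 9] are all distinct, so no two queens attack.

(1,4) (2,1) (3,5) (4,2) (5,6) (6,3)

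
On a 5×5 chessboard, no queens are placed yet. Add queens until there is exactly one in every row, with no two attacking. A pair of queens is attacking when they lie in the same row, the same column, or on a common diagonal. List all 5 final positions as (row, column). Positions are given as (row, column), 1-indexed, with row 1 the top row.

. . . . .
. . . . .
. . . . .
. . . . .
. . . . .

(1,5) (2,2) (3,4) (4,1) (5,3)

Row 1: Safe: 1, 2, 3, 4, 5. Place at column 5.
Row 2: attacked by (1,5)→{4,5}. Safe: 1, 2, 3. Place at column 2.
Row 3: attacked by (1,5)→{3,5}; (2,2)→{1,2,3}. Safe: 4. Place at column 4.
Row 4: attacked by (1,5)→{2,5}; (2,2)→{2,4}; (3,4)→{3,4,5}. Safe: 1. Place at column 1.
Row 5: attacked by (1,5)→{1,5}; (2,2)→{2,5}; (3,4)→{2,4}; (4,1)→{1,2}. Safe: 3. Place at column 3.
Columns [5, 2, 4, 1, 3], r−c [-4, 0, -1, 3, 2], r+c [6, 4, 7, 5, 8] are all distinct, so no two queens attack.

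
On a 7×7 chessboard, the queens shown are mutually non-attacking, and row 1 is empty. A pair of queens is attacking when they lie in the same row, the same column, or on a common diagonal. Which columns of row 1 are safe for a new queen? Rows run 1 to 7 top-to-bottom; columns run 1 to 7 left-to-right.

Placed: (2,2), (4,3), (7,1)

columns 4, 5

(2,2) attacks row 1 at column 2 and diagonals 1, 3.
(4,3) attacks row 1 at column 3 and diagonals 6.
(7,1) attacks row 1 at column 1 and diagonals 7.
Attacked columns: {1, 2, 3, 6, 7}. Safe: {4, 5}.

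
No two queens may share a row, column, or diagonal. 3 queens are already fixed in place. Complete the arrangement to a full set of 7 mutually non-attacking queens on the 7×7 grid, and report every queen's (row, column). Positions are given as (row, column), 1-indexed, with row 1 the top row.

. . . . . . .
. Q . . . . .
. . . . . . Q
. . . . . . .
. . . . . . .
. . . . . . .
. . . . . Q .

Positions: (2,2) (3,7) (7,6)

(1,4) (2,2) (3,7) (4,5) (5,3) (6,1) (7,6)

Row 1: attacked by (2,2)→{1,2,3}; (3,7)→{5,7}; (7,6)→{6}. Safe: 4. Place at column 4.
Row 4: attacked by (1,4)→{1,4,7}; (2,2)→{2,4}; (3,7)→{6,7}; (7,6)→{3,6}. Safe: 5. Place at column 5.
Row 5: attacked by (1,4)→{4}; (2,2)→{2,5}; (3,7)→{5,7}; (4,5)→{4,5,6}; (7,6)→{4,6}. Safe: 1, 3. Place at column 3.
Row 6: attacked by (1,4)→{4}; (2,2)→{2,6}; (3,7)→{4,7}; (4,5)→{3,5,7}; (5,3)→{2,3,4}; (7,6)→{5,6,7}. Safe: 1. Place at column 1.
Columns [4, 2, 7, 5, 3, 1, 6], r−c [-3, 0, -4, -1, 2, 5, 1], r+c [5, 4, 10, 9, 8, 7, 13] are all distinct, so no two queens attack.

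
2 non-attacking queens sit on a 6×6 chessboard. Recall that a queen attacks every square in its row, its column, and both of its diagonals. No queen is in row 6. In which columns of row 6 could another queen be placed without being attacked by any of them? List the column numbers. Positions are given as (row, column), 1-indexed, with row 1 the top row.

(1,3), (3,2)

(1,3) attacks row 6 at column 3.
(3,2) attacks row 6 at column 2 and diagonals 5.
Attacked columns: {2, 3, 5}. Safe: {1, 4, 6}.

columns 1, 4, 6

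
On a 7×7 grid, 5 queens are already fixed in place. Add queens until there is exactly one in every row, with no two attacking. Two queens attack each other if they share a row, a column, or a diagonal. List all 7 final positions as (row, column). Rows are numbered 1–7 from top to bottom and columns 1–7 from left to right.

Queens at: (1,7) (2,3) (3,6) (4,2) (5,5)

(1,7) (2,3) (3,6) (4,2) (5,5) (6,1) (7,4)

Row 6: attacked by (1,7)→{2,7}; (2,3)→{3,7}; (3,6)→{3,6}; (4,2)→{2,4}; (5,5)→{4,5,6}. Safe: 1. Place at column 1.
Row 7: attacked by (1,7)→{1,7}; (2,3)→{3}; (3,6)→{2,6}; (4,2)→{2,5}; (5,5)→{3,5,7}; (6,1)→{1,2}. Safe: 4. Place at column 4.
Columns [7, 3, 6, 2, 5, 1, 4], r−c [-6, -1, -3, 2, 0, 5, 3], r+c [8, 5, 9, 6, 10, 7, 11] are all distinct, so no two queens attack.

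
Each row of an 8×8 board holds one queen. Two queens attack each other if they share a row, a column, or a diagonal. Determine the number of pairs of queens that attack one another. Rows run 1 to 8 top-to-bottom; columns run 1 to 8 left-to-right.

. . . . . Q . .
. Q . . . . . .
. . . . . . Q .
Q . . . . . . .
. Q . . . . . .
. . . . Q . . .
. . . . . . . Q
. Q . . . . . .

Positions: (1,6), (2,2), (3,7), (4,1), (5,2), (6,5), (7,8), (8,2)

Same column: (2,2)–(5,2) (column 2); (2,2)–(8,2) (column 2); (5,2)–(8,2) (column 2).
Same diagonal: (1,6)–(5,2) (|1−5| = |6−2| = 4); (3,7)–(8,2) (|3−8| = |7−2| = 5); (4,1)–(5,2) (|4−5| = |1−2| = 1).
Total attacking pairs: 6.

6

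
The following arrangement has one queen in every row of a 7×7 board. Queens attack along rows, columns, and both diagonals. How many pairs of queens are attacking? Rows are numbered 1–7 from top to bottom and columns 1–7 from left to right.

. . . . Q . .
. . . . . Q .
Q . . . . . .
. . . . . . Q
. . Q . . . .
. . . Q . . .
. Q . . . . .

Same diagonal: (1,5)–(2,6) (|1−2| = |5−6| = 1); (2,6)–(5,3) (|2−5| = |6−3| = 3); (3,1)–(5,3) (|3−5| = |1−3| = 2); (3,1)–(6,4) (|3−6| = |1−4| = 3); (5,3)–(6,4) (|5−6| = |3−4| = 1).
Total attacking pairs: 5.

5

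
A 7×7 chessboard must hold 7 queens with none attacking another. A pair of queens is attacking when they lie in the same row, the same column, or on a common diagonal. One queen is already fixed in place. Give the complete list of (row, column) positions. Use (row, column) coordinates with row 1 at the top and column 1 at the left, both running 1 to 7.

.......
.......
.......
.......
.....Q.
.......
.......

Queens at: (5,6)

(1,4) (2,1) (3,5) (4,2) (5,6) (6,3) (7,7)

Row 1: attacked by (5,6)→{2,6}. Safe: 1, 3, 4, 5, 7. Place at column 4.
Row 2: attacked by (1,4)→{3,4,5}; (5,6)→{3,6}. Safe: 1, 2, 7. Place at column 1.
Row 3: attacked by (1,4)→{2,4,6}; (2,1)→{1,2}; (5,6)→{4,6}. Safe: 3, 5, 7. Place at column 5.
Row 4: attacked by (1,4)→{1,4,7}; (2,1)→{1,3}; (3,5)→{4,5,6}; (5,6)→{5,6,7}. Safe: 2. Place at column 2.
Row 6: attacked by (1,4)→{4}; (2,1)→{1,5}; (3,5)→{2,5}; (4,2)→{2,4}; (5,6)→{5,6,7}. Safe: 3. Place at column 3.
Row 7: attacked by (1,4)→{4}; (2,1)→{1,6}; (3,5)→{1,5}; (4,2)→{2,5}; (5,6)→{4,6}; (6,3)→{2,3,4}. Safe: 7. Place at column 7.
Columns [4, 1, 5, 2, 6, 3, 7], r−c [-3, 1, -2, 2, -1, 3, 0], r+c [5, 3, 8, 6, 11, 9, 14] are all distinct, so no two queens attack.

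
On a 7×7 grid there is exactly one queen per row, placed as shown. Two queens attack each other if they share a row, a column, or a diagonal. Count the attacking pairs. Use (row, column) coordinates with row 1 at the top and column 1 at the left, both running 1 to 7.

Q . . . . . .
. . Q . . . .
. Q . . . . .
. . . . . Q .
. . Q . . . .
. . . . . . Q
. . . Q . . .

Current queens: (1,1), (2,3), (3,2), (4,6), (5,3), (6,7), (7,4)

Same column: (2,3)–(5,3) (column 3).
Same diagonal: (2,3)–(3,2) (|2−3| = |3−2| = 1); (2,3)–(6,7) (|2−6| = |3−7| = 4).
Total attacking pairs: 3.

3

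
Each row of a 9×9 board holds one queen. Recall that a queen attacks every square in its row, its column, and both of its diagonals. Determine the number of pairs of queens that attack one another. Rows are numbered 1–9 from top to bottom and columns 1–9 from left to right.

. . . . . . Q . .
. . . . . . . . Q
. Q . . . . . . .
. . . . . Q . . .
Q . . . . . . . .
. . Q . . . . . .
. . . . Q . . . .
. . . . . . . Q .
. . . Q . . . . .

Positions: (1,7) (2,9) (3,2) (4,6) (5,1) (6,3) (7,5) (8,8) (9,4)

0

All columns are distinct and no two queens satisfy |Δrow| = |Δcol|, so no pair attacks.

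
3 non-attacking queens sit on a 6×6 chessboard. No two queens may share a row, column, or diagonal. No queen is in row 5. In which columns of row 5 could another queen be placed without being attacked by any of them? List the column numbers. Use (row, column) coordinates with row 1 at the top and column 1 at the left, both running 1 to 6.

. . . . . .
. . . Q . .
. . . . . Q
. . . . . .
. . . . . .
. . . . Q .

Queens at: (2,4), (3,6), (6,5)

columns 2, 3

(2,4) attacks row 5 at column 4 and diagonals 1.
(3,6) attacks row 5 at column 6 and diagonals 4.
(6,5) attacks row 5 at column 5 and diagonals 4, 6.
Attacked columns: {1, 4, 5, 6}. Safe: {2, 3}.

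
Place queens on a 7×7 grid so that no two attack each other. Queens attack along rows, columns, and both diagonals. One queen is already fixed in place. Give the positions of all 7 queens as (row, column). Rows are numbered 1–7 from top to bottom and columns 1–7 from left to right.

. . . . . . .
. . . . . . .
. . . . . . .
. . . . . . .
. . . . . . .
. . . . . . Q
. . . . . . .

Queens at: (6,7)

(1,6) (2,2) (3,5) (4,1) (5,4) (6,7) (7,3)

Row 1: attacked by (6,7)→{2,7}. Safe: 1, 3, 4, 5, 6. Place at column 6.
Row 2: attacked by (1,6)→{5,6,7}; (6,7)→{3,7}. Safe: 1, 2, 4. Place at column 2.
Row 3: attacked by (1,6)→{4,6}; (2,2)→{1,2,3}; (6,7)→{4,7}. Safe: 5. Place at column 5.
Row 4: attacked by (1,6)→{3,6}; (2,2)→{2,4}; (3,5)→{4,5,6}; (6,7)→{5,7}. Safe: 1. Place at column 1.
Row 5: attacked by (1,6)→{2,6}; (2,2)→{2,5}; (3,5)→{3,5,7}; (4,1)→{1,2}; (6,7)→{6,7}. Safe: 4. Place at column 4.
Row 7: attacked by (1,6)→{6}; (2,2)→{2,7}; (3,5)→{1,5}; (4,1)→{1,4}; (5,4)→{2,4,6}; (6,7)→{6,7}. Safe: 3. Place at column 3.
Columns [6, 2, 5, 1, 4, 7, 3], r−c [-5, 0, -2, 3, 1, -1, 4], r+c [7, 4, 8, 5, 9, 13, 10] are all distinct, so no two queens attack.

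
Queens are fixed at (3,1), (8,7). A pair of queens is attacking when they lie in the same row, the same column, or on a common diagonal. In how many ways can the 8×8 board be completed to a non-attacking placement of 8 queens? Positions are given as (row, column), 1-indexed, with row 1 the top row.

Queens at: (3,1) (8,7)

Branch on row 1: col 2 → 0; col 4 → 1; col 5 → 1; col 6 → 1; col 8 → 0.
Sum: 0 + 1 + 1 + 1 + 0 = 3.

3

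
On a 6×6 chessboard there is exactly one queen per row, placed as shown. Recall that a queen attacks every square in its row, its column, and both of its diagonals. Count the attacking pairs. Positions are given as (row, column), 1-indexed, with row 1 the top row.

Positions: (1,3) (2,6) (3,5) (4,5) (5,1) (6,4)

3

Same column: (3,5)–(4,5) (column 5).
Same diagonal: (1,3)–(3,5) (|1−3| = |3−5| = 2); (2,6)–(3,5) (|2−3| = |6−5| = 1).
Total attacking pairs: 3.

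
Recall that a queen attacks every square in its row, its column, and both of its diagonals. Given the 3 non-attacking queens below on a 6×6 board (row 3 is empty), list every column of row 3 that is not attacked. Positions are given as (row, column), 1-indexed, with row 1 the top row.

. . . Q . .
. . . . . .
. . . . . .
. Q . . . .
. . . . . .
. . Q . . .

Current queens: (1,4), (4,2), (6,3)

(1,4) attacks row 3 at column 4 and diagonals 2, 6.
(4,2) attacks row 3 at column 2 and diagonals 1, 3.
(6,3) attacks row 3 at column 3 and diagonals 6.
Attacked columns: {1, 2, 3, 4, 6}. Safe: {5}.

columns 5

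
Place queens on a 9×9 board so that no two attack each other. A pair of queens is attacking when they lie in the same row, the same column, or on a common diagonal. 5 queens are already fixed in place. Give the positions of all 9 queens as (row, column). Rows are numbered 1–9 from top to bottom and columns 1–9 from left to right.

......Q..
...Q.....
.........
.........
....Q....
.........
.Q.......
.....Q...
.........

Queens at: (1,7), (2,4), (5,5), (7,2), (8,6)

Row 3: attacked by (1,7)→{5,7,9}; (2,4)→{3,4,5}; (5,5)→{3,5,7}; (7,2)→{2,6}; (8,6)→{1,6}. Safe: 8. Place at column 8.
Row 4: attacked by (1,7)→{4,7}; (2,4)→{2,4,6}; (3,8)→{7,8,9}; (5,5)→{4,5,6}; (7,2)→{2,5}; (8,6)→{2,6}. Safe: 1, 3. Place at column 1.
Row 6: attacked by (1,7)→{2,7}; (2,4)→{4,8}; (3,8)→{5,8}; (4,1)→{1,3}; (5,5)→{4,5,6}; (7,2)→{1,2,3}; (8,6)→{4,6,8}. Safe: 9. Place at column 9.
Row 9: attacked by (1,7)→{7}; (2,4)→{4}; (3,8)→{2,8}; (4,1)→{1,6}; (5,5)→{1,5,9}; (6,9)→{6,9}; (7,2)→{2,4}; (8,6)→{5,6,7}. Safe: 3. Place at column 3.
Columns [7, 4, 8, 1, 5, 9, 2, 6, 3], r−c [-6, -2, -5, 3, 0, -3, 5, 2, 6], r+c [8, 6, 11, 5, 10, 15, 9, 14, 12] are all distinct, so no two queens attack.

(1,7) (2,4) (3,8) (4,1) (5,5) (6,9) (7,2) (8,6) (9,3)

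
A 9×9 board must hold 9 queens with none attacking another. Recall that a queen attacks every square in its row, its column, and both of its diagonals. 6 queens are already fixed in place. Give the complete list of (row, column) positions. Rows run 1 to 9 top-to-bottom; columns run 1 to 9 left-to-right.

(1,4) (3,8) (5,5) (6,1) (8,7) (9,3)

Row 2: attacked by (1,4)→{3,4,5}; (3,8)→{7,8,9}; (5,5)→{2,5,8}; (6,1)→{1,5}; (8,7)→{1,7}; (9,3)→{3}. Safe: 6. Place at column 6.
Row 4: attacked by (1,4)→{1,4,7}; (2,6)→{4,6,8}; (3,8)→{7,8,9}; (5,5)→{4,5,6}; (6,1)→{1,3}; (8,7)→{3,7}; (9,3)→{3,8}. Safe: 2. Place at column 2.
Row 7: attacked by (1,4)→{4}; (2,6)→{1,6}; (3,8)→{4,8}; (4,2)→{2,5}; (5,5)→{3,5,7}; (6,1)→{1,2}; (8,7)→{6,7,8}; (9,3)→{1,3,5}. Safe: 9. Place at column 9.
Columns [4, 6, 8, 2, 5, 1, 9, 7, 3], r−c [-3, -4, -5, 2, 0, 5, -2, 1, 6], r+c [5, 8, 11, 6, 10, 7, 16, 15, 12] are all distinct, so no two queens attack.

(1,4) (2,6) (3,8) (4,2) (5,5) (6,1) (7,9) (8,7) (9,3)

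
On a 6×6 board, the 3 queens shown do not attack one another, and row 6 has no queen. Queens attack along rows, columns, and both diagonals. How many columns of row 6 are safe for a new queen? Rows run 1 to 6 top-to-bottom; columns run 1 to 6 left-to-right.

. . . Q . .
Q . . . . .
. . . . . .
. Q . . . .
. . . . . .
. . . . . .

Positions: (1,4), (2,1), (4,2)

2

(1,4) attacks row 6 at column 4.
(2,1) attacks row 6 at column 1 and diagonals 5.
(4,2) attacks row 6 at column 2 and diagonals 4.
Attacked columns: {1, 2, 4, 5}. Safe: {3, 6}.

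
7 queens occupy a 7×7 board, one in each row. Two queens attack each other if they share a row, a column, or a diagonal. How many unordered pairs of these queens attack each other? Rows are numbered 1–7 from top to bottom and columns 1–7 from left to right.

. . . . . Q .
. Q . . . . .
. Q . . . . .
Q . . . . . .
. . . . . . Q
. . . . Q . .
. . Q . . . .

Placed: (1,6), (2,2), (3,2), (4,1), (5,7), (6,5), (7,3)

Same column: (2,2)–(3,2) (column 2).
Same diagonal: (3,2)–(4,1) (|3−4| = |2−1| = 1); (3,2)–(6,5) (|3−6| = |2−5| = 3).
Total attacking pairs: 3.

3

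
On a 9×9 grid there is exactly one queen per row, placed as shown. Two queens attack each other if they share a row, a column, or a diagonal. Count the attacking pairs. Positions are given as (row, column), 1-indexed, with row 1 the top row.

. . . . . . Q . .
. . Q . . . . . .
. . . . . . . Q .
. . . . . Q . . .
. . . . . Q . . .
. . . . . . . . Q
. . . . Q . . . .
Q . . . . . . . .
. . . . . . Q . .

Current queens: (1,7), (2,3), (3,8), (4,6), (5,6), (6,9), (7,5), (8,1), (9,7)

5

Same column: (1,7)–(9,7) (column 7); (4,6)–(5,6) (column 6).
Same diagonal: (2,3)–(5,6) (|2−5| = |3−6| = 3); (3,8)–(5,6) (|3−5| = |8−6| = 2); (7,5)–(9,7) (|7−9| = |5−7| = 2).
Total attacking pairs: 5.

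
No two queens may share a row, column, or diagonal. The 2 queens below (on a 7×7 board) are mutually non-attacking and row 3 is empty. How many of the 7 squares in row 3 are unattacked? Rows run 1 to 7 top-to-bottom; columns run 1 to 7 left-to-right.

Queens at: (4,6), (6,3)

(4,6) attacks row 3 at column 6 and diagonals 5, 7.
(6,3) attacks row 3 at column 3 and diagonals 6.
Attacked columns: {3, 5, 6, 7}. Safe: {1, 2, 4}.

3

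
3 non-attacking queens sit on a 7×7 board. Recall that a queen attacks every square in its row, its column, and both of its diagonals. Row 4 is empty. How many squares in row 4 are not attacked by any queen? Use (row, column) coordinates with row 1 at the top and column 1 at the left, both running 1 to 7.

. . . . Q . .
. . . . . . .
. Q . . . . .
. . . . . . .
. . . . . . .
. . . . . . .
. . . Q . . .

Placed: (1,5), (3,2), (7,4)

1

(1,5) attacks row 4 at column 5 and diagonals 2.
(3,2) attacks row 4 at column 2 and diagonals 1, 3.
(7,4) attacks row 4 at column 4 and diagonals 1, 7.
Attacked columns: {1, 2, 3, 4, 5, 7}. Safe: {6}.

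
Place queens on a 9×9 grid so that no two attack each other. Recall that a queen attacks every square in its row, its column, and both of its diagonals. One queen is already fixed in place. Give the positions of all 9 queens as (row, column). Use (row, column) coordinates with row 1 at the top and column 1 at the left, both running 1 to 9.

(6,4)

Row 1: attacked by (6,4)→{4,9}. Safe: 1, 2, 3, 5, 6, 7, 8. Place at column 8.
Row 2: attacked by (1,8)→{7,8,9}; (6,4)→{4,8}. Safe: 1, 2, 3, 5, 6. Place at column 6.
Row 3: attacked by (1,8)→{6,8}; (2,6)→{5,6,7}; (6,4)→{1,4,7}. Safe: 2, 3, 9. Place at column 2.
Row 4: attacked by (1,8)→{5,8}; (2,6)→{4,6,8}; (3,2)→{1,2,3}; (6,4)→{2,4,6}. Safe: 7, 9. Place at column 7.
Row 5: attacked by (1,8)→{4,8}; (2,6)→{3,6,9}; (3,2)→{2,4}; (4,7)→{6,7,8}; (6,4)→{3,4,5}. Safe: 1. Place at column 1.
Row 7: attacked by (1,8)→{2,8}; (2,6)→{1,6}; (3,2)→{2,6}; (4,7)→{4,7}; (5,1)→{1,3}; (6,4)→{3,4,5}. Safe: 9. Place at column 9.
Row 8: attacked by (1,8)→{1,8}; (2,6)→{6}; (3,2)→{2,7}; (4,7)→{3,7}; (5,1)→{1,4}; (6,4)→{2,4,6}; (7,9)→{8,9}. Safe: 5. Place at column 5.
Row 9: attacked by (1,8)→{8}; (2,6)→{6}; (3,2)→{2,8}; (4,7)→{2,7}; (5,1)→{1,5}; (6,4)→{1,4,7}; (7,9)→{7,9}; (8,5)→{4,5,6}. Safe: 3. Place at column 3.
Columns [8, 6, 2, 7, 1, 4, 9, 5, 3], r−c [-7, -4, 1, -3, 4, 2, -2, 3, 6], r+c [9, 8, 5, 11, 6, 10, 16, 13, 12] are all distinct, so no two queens attack.

(1,8) (2,6) (3,2) (4,7) (5,1) (6,4) (7,9) (8,5) (9,3)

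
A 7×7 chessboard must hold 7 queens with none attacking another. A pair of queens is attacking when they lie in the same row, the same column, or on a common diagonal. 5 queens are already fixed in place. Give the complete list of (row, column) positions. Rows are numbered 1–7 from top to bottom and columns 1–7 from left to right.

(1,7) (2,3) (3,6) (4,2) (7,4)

(1,7) (2,3) (3,6) (4,2) (5,5) (6,1) (7,4)

Row 5: attacked by (1,7)→{3,7}; (2,3)→{3,6}; (3,6)→{4,6}; (4,2)→{1,2,3}; (7,4)→{2,4,6}. Safe: 5. Place at column 5.
Row 6: attacked by (1,7)→{2,7}; (2,3)→{3,7}; (3,6)→{3,6}; (4,2)→{2,4}; (5,5)→{4,5,6}; (7,4)→{3,4,5}. Safe: 1. Place at column 1.
Columns [7, 3, 6, 2, 5, 1, 4], r−c [-6, -1, -3, 2, 0, 5, 3], r+c [8, 5, 9, 6, 10, 7, 11] are all distinct, so no two queens attack.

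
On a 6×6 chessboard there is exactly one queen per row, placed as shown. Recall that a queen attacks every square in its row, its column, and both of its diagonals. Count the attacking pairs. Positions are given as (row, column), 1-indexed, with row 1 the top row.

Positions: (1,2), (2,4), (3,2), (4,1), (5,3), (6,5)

3

Same column: (1,2)–(3,2) (column 2).
Same diagonal: (3,2)–(4,1) (|3−4| = |2−1| = 1); (3,2)–(6,5) (|3−6| = |2−5| = 3).
Total attacking pairs: 3.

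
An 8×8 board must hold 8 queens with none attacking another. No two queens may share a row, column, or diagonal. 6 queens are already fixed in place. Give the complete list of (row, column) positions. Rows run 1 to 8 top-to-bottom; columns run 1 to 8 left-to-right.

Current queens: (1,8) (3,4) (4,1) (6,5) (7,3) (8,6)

Row 2: attacked by (1,8)→{7,8}; (3,4)→{3,4,5}; (4,1)→{1,3}; (6,5)→{1,5}; (7,3)→{3,8}; (8,6)→{6}. Safe: 2. Place at column 2.
Row 5: attacked by (1,8)→{4,8}; (2,2)→{2,5}; (3,4)→{2,4,6}; (4,1)→{1,2}; (6,5)→{4,5,6}; (7,3)→{1,3,5}; (8,6)→{3,6}. Safe: 7. Place at column 7.
Columns [8, 2, 4, 1, 7, 5, 3, 6], r−c [-7, 0, -1, 3, -2, 1, 4, 2], r+c [9, 4, 7, 5, 12, 11, 10, 14] are all distinct, so no two queens attack.

(1,8) (2,2) (3,4) (4,1) (5,7) (6,5) (7,3) (8,6)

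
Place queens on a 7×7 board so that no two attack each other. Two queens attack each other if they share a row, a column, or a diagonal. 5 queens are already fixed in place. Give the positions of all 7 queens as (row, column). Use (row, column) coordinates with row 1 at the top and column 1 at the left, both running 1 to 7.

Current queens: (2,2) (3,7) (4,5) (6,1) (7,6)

(1,4) (2,2) (3,7) (4,5) (5,3) (6,1) (7,6)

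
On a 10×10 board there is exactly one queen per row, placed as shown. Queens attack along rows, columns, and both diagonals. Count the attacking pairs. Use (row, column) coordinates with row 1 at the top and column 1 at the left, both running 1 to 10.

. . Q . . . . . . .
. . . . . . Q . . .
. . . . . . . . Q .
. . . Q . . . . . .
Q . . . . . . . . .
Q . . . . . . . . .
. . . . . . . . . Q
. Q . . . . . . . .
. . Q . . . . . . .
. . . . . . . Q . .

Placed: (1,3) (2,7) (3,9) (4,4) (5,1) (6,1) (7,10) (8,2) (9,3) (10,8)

Same column: (1,3)–(9,3) (column 3); (5,1)–(6,1) (column 1).
Same diagonal: (3,9)–(9,3) (|3−9| = |9−3| = 6); (8,2)–(9,3) (|8−9| = |2−3| = 1).
Total attacking pairs: 4.

4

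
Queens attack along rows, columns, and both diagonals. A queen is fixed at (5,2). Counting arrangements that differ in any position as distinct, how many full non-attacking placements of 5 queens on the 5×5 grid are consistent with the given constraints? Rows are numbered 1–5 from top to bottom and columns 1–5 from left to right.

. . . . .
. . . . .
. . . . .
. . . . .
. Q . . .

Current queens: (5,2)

Branch on row 1: col 1 → 0; col 3 → 0; col 4 → 1; col 5 → 1.
Sum: 0 + 0 + 1 + 1 = 2.

2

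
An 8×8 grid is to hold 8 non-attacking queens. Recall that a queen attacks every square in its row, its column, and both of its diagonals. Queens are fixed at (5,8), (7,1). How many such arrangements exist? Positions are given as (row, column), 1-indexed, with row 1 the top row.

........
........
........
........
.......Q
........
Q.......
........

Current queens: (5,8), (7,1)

Branch on row 1: col 2 → 1; col 3 → 0; col 5 → 1; col 6 → 1.
Sum: 1 + 0 + 1 + 1 = 3.

3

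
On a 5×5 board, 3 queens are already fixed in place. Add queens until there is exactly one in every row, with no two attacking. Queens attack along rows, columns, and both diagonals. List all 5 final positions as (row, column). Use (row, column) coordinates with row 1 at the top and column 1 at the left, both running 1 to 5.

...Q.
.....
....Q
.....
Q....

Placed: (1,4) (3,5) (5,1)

Row 2: attacked by (1,4)→{3,4,5}; (3,5)→{4,5}; (5,1)→{1,4}. Safe: 2. Place at column 2.
Row 4: attacked by (1,4)→{1,4}; (2,2)→{2,4}; (3,5)→{4,5}; (5,1)→{1,2}. Safe: 3. Place at column 3.
Columns [4, 2, 5, 3, 1], r−c [-3, 0, -2, 1, 4], r+c [5, 4, 8, 7, 6] are all distinct, so no two queens attack.

(1,4) (2,2) (3,5) (4,3) (5,1)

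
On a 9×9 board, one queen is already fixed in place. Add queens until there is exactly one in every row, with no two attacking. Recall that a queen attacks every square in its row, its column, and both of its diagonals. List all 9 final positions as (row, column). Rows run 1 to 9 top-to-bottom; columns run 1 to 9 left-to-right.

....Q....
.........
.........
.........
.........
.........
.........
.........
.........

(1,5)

Row 2: attacked by (1,5)→{4,5,6}. Safe: 1, 2, 3, 7, 8, 9. Place at column 2.
Row 3: attacked by (1,5)→{3,5,7}; (2,2)→{1,2,3}. Safe: 4, 6, 8, 9. Place at column 4.
Row 4: attacked by (1,5)→{2,5,8}; (2,2)→{2,4}; (3,4)→{3,4,5}. Safe: 1, 6, 7, 9. Place at column 1.
Row 5: attacked by (1,5)→{1,5,9}; (2,2)→{2,5}; (3,4)→{2,4,6}; (4,1)→{1,2}. Safe: 3, 7, 8. Place at column 7.
Row 6: attacked by (1,5)→{5}; (2,2)→{2,6}; (3,4)→{1,4,7}; (4,1)→{1,3}; (5,7)→{6,7,8}. Safe: 9. Place at column 9.
Row 7: attacked by (1,5)→{5}; (2,2)→{2,7}; (3,4)→{4,8}; (4,1)→{1,4}; (5,7)→{5,7,9}; (6,9)→{8,9}. Safe: 3, 6. Place at column 3.
Row 8: attacked by (1,5)→{5}; (2,2)→{2,8}; (3,4)→{4,9}; (4,1)→{1,5}; (5,7)→{4,7}; (6,9)→{7,9}; (7,3)→{2,3,4}. Safe: 6. Place at column 6.
Row 9: attacked by (1,5)→{5}; (2,2)→{2,9}; (3,4)→{4}; (4,1)→{1,6}; (5,7)→{3,7}; (6,9)→{6,9}; (7,3)→{1,3,5}; (8,6)→{5,6,7}. Safe: 8. Place at column 8.
Columns [5, 2, 4, 1, 7, 9, 3, 6, 8], r−c [-4, 0, -1, 3, -2, -3, 4, 2, 1], r+c [6, 4, 7, 5, 12, 15, 10, 14, 17] are all distinct, so no two queens attack.

(1,5) (2,2) (3,4) (4,1) (5,7) (6,9) (7,3) (8,6) (9,8)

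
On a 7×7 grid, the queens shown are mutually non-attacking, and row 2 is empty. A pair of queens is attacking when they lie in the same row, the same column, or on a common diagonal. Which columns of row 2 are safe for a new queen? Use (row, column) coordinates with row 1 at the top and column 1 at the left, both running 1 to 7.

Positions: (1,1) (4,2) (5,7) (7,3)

columns 5, 6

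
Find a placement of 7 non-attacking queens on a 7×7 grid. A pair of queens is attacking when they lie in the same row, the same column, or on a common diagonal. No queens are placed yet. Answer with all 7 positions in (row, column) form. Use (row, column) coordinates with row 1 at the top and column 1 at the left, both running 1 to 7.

(1,1) (2,4) (3,7) (4,3) (5,6) (6,2) (7,5)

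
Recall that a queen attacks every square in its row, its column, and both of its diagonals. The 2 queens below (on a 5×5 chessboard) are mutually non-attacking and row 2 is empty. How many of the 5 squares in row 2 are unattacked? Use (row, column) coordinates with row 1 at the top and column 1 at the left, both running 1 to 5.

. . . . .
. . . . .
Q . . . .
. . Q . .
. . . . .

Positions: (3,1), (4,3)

(3,1) attacks row 2 at column 1 and diagonals 2.
(4,3) attacks row 2 at column 3 and diagonals 1, 5.
Attacked columns: {1, 2, 3, 5}. Safe: {4}.

1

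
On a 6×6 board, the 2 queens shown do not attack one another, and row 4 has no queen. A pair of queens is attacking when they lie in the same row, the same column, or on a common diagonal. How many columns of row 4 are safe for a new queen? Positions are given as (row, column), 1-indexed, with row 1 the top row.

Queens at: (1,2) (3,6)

3

(1,2) attacks row 4 at column 2 and diagonals 5.
(3,6) attacks row 4 at column 6 and diagonals 5.
Attacked columns: {2, 5, 6}. Safe: {1, 3, 4}.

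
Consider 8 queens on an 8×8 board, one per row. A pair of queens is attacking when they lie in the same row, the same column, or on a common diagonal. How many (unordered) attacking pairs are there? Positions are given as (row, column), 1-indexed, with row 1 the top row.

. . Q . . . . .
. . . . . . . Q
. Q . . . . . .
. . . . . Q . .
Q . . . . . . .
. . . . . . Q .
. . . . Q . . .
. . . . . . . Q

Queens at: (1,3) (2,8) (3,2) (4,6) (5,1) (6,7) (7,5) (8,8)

Same column: (2,8)–(8,8) (column 8).
Same diagonal: (1,3)–(4,6) (|1−4| = |3−6| = 3); (2,8)–(4,6) (|2−4| = |8−6| = 2).
Total attacking pairs: 3.

3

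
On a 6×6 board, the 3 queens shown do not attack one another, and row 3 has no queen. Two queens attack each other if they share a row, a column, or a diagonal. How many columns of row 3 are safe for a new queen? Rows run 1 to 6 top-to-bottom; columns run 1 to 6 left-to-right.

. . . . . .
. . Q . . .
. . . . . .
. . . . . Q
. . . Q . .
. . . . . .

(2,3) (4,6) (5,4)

(2,3) attacks row 3 at column 3 and diagonals 2, 4.
(4,6) attacks row 3 at column 6 and diagonals 5.
(5,4) attacks row 3 at column 4 and diagonals 2, 6.
Attacked columns: {2, 3, 4, 5, 6}. Safe: {1}.

1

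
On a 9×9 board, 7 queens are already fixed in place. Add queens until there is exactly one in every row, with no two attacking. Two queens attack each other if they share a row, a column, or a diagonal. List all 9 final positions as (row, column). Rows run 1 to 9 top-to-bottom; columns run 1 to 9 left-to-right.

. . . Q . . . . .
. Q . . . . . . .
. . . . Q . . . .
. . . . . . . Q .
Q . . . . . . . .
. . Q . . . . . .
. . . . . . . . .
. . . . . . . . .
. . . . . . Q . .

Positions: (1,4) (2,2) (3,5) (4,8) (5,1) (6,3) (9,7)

(1,4) (2,2) (3,5) (4,8) (5,1) (6,3) (7,6) (8,9) (9,7)

Row 7: attacked by (1,4)→{4}; (2,2)→{2,7}; (3,5)→{1,5,9}; (4,8)→{5,8}; (5,1)→{1,3}; (6,3)→{2,3,4}; (9,7)→{5,7,9}. Safe: 6. Place at column 6.
Row 8: attacked by (1,4)→{4}; (2,2)→{2,8}; (3,5)→{5}; (4,8)→{4,8}; (5,1)→{1,4}; (6,3)→{1,3,5}; (7,6)→{5,6,7}; (9,7)→{6,7,8}. Safe: 9. Place at column 9.
Columns [4, 2, 5, 8, 1, 3, 6, 9, 7], r−c [-3, 0, -2, -4, 4, 3, 1, -1, 2], r+c [5, 4, 8, 12, 6, 9, 13, 17, 16] are all distinct, so no two queens attack.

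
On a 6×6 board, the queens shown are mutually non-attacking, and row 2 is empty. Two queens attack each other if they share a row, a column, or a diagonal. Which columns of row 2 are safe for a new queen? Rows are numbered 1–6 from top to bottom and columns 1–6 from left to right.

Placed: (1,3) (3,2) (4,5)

columns 6

(1,3) attacks row 2 at column 3 and diagonals 2, 4.
(3,2) attacks row 2 at column 2 and diagonals 1, 3.
(4,5) attacks row 2 at column 5 and diagonals 3.
Attacked columns: {1, 2, 3, 4, 5}. Safe: {6}.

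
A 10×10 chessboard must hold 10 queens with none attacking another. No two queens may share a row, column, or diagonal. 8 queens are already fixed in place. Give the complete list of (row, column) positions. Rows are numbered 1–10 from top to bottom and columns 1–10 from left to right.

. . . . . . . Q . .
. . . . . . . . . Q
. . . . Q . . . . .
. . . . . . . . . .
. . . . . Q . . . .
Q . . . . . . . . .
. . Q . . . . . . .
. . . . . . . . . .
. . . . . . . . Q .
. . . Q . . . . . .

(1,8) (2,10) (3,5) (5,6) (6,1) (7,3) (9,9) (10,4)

(1,8) (2,10) (3,5) (4,2) (5,6) (6,1) (7,3) (8,7) (9,9) (10,4)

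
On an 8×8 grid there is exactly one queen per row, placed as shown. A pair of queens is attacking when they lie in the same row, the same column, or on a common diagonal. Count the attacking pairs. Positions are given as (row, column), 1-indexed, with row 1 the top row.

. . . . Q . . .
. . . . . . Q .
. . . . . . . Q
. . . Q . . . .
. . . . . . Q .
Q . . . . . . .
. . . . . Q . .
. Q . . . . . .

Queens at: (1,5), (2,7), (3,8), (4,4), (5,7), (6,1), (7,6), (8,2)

2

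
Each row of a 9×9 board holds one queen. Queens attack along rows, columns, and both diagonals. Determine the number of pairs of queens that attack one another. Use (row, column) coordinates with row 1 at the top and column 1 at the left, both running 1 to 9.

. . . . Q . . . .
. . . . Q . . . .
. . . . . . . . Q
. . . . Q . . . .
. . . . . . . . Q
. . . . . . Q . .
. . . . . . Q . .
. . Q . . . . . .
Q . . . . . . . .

Same column: (1,5)–(2,5) (column 5); (1,5)–(4,5) (column 5); (2,5)–(4,5) (column 5); (3,9)–(5,9) (column 9); (6,7)–(7,7) (column 7).
Same diagonal: (1,5)–(5,9) (|1−5| = |5−9| = 4); (4,5)–(6,7) (|4−6| = |5−7| = 2); (5,9)–(7,7) (|5−7| = |9−7| = 2).
Total attacking pairs: 8.

8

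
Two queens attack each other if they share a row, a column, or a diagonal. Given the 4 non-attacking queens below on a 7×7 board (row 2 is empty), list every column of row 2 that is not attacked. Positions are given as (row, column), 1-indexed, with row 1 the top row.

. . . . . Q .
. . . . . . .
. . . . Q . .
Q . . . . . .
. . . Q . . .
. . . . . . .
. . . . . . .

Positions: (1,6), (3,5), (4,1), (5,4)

columns 2

(1,6) attacks row 2 at column 6 and diagonals 5, 7.
(3,5) attacks row 2 at column 5 and diagonals 4, 6.
(4,1) attacks row 2 at column 1 and diagonals 3.
(5,4) attacks row 2 at column 4 and diagonals 1, 7.
Attacked columns: {1, 3, 4, 5, 6, 7}. Safe: {2}.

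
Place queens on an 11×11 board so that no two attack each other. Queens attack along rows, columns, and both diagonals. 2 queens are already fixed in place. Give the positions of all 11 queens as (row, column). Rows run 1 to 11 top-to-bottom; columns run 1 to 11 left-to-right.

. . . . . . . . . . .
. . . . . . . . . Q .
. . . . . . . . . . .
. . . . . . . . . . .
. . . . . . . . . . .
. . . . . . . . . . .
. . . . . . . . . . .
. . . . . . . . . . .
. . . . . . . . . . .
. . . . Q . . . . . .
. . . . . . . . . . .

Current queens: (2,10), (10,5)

Row 1: attacked by (2,10)→{9,10,11}; (10,5)→{5}. Safe: 1, 2, 3, 4, 6, 7, 8. Place at column 1.
Row 3: attacked by (1,1)→{1,3}; (2,10)→{9,10,11}; (10,5)→{5}. Safe: 2, 4, 6, 7, 8. Place at column 8.
Row 4: attacked by (1,1)→{1,4}; (2,10)→{8,10}; (3,8)→{7,8,9}; (10,5)→{5,11}. Safe: 2, 3, 6. Place at column 6.
Row 5: attacked by (1,1)→{1,5}; (2,10)→{7,10}; (3,8)→{6,8,10}; (4,6)→{5,6,7}; (10,5)→{5,10}. Safe: 2, 3, 4, 9, 11. Place at column 4.
Row 6: attacked by (1,1)→{1,6}; (2,10)→{6,10}; (3,8)→{5,8,11}; (4,6)→{4,6,8}; (5,4)→{3,4,5}; (10,5)→{1,5,9}. Safe: 2, 7. Place at column 2.
Row 7: attacked by (1,1)→{1,7}; (2,10)→{5,10}; (3,8)→{4,8}; (4,6)→{3,6,9}; (5,4)→{2,4,6}; (6,2)→{1,2,3}; (10,5)→{2,5,8}. Safe: 11. Place at column 11.
Row 8: attacked by (1,1)→{1,8}; (2,10)→{4,10}; (3,8)→{3,8}; (4,6)→{2,6,10}; (5,4)→{1,4,7}; (6,2)→{2,4}; (7,11)→{10,11}; (10,5)→{3,5,7}. Safe: 9. Place at column 9.
Row 9: attacked by (1,1)→{1,9}; (2,10)→{3,10}; (3,8)→{2,8}; (4,6)→{1,6,11}; (5,4)→{4,8}; (6,2)→{2,5}; (7,11)→{9,11}; (8,9)→{8,9,10}; (10,5)→{4,5,6}. Safe: 7. Place at column 7.
Row 11: attacked by (1,1)→{1,11}; (2,10)→{1,10}; (3,8)→{8}; (4,6)→{6}; (5,4)→{4,10}; (6,2)→{2,7}; (7,11)→{7,11}; (8,9)→{6,9}; (9,7)→{5,7,9}; (10,5)→{4,5,6}. Safe: 3. Place at column 3.
Columns [1, 10, 8, 6, 4, 2, 11, 9, 7, 5, 3], r−c [0, -8, -5, -2, 1, 4, -4, -1, 2, 5, 8], r+c [2, 12, 11, 10, 9, 8, 18, 17, 16, 15, 14] are all distinct, so no two queens attack.

(1,1) (2,10) (3,8) (4,6) (5,4) (6,2) (7,11) (8,9) (9,7) (10,5) (11,3)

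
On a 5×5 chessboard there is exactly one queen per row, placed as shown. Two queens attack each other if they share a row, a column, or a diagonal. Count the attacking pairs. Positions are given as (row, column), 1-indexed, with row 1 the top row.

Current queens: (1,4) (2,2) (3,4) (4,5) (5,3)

2

Same column: (1,4)–(3,4) (column 4).
Same diagonal: (3,4)–(4,5) (|3−4| = |4−5| = 1).
Total attacking pairs: 2.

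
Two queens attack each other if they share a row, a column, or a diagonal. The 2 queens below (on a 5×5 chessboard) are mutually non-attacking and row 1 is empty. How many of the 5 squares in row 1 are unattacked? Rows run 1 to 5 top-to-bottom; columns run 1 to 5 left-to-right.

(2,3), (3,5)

1

(2,3) attacks row 1 at column 3 and diagonals 2, 4.
(3,5) attacks row 1 at column 5 and diagonals 3.
Attacked columns: {2, 3, 4, 5}. Safe: {1}.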